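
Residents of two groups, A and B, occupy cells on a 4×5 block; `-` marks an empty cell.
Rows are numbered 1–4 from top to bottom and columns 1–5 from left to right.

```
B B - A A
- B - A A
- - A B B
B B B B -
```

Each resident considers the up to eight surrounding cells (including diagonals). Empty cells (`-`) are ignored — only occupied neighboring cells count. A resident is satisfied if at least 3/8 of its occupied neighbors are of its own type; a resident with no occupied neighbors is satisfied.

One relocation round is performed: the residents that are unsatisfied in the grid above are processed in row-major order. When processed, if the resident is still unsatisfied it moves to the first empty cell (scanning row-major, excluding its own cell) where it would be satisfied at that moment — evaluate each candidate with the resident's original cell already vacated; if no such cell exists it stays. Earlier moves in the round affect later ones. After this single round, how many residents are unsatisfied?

0

Initially unsatisfied (in order): (3,3).
  (3,3) → (1,3).
Resulting grid:
B B A A A
- B - A A
- - - B B
B B B B -
All satisfied now.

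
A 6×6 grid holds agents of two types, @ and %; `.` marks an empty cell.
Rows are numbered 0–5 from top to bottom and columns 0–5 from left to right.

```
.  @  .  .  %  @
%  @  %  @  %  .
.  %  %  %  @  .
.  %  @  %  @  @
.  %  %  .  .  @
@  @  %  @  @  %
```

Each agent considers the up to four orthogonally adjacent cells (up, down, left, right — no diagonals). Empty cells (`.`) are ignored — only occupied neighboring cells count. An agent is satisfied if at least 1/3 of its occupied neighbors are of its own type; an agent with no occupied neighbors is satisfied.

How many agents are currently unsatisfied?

6

Row 0: (0,1)@ 1/1 satisfied · (0,4)% 1/2 satisfied · (0,5)@ 0/1 not
Row 1: (1,0)% 0/1 not · (1,1)@ 1/4 not · (1,2)% 1/3 satisfied · (1,3)@ 0/3 not · (1,4)% 1/3 satisfied
Row 2: (2,1)% 2/3 satisfied · (2,2)% 3/4 satisfied · (2,3)% 2/4 satisfied · (2,4)@ 1/3 satisfied
Row 3: (3,1)% 2/3 satisfied · (3,2)@ 0/4 not · (3,3)% 1/3 satisfied · (3,4)@ 2/3 satisfied · (3,5)@ 2/2 satisfied
Row 4: (4,1)% 2/3 satisfied · (4,2)% 2/3 satisfied · (4,5)@ 1/2 satisfied
Row 5: (5,0)@ 1/1 satisfied · (5,1)@ 1/3 satisfied · (5,2)% 1/3 satisfied · (5,3)@ 1/2 satisfied · (5,4)@ 1/2 satisfied · (5,5)% 0/2 not
Unsatisfied: (0,5), (1,0), (1,1), (1,3), (3,2), (5,5) — 6 in total.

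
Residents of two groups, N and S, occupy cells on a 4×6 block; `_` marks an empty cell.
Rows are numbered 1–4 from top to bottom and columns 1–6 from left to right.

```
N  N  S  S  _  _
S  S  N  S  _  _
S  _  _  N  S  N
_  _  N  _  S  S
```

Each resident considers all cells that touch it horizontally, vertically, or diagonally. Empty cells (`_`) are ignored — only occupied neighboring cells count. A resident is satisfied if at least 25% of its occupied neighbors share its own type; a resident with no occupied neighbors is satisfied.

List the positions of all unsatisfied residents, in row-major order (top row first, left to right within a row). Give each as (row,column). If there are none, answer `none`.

(3,6)

Row 1: (1,1)N 1/3 ok · (1,2)N 2/5 ok · (1,3)S 3/5 ok · (1,4)S 2/3 ok
Row 2: (2,1)S 2/4 ok · (2,2)S 3/6 ok · (2,3)N 2/6 ok · (2,4)S 3/5 ok
Row 3: (3,1)S 2/2 ok · (3,4)N 2/5 ok · (3,5)S 3/5 ok · (3,6)N 0/3 unhappy
Row 4: (4,3)N 1/1 ok · (4,5)S 2/4 ok · (4,6)S 2/3 ok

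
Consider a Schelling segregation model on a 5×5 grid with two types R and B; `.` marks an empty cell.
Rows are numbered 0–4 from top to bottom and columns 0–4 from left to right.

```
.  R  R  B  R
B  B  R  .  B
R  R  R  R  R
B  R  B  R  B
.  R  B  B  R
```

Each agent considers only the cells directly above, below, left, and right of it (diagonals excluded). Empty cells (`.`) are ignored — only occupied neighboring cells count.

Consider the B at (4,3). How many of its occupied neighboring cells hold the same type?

Occupied neighbors of (4,3): (3,3)=R, (4,2)=B, (4,4)=R.
Same type (B): 1 of 3.

1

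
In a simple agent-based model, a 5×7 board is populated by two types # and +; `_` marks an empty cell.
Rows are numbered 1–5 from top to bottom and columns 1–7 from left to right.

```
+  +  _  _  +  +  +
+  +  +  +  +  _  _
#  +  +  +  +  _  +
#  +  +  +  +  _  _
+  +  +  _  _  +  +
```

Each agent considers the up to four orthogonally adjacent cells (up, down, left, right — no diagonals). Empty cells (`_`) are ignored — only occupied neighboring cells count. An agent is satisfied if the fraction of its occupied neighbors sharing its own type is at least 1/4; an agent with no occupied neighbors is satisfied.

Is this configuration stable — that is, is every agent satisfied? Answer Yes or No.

(1,1)+ 2/2 ok
(1,2)+ 2/2 ok
(1,5)+ 2/2 ok
(1,6)+ 2/2 ok
(1,7)+ 1/1 ok
(2,1)+ 2/3 ok
(2,2)+ 4/4 ok
(2,3)+ 3/3 ok
(2,4)+ 3/3 ok
(2,5)+ 3/3 ok
(3,1)# 1/3 ok
(3,2)+ 3/4 ok
(3,3)+ 4/4 ok
(3,4)+ 4/4 ok
(3,5)+ 3/3 ok
(3,7)+ 0/0 ok
(4,1)# 1/3 ok
(4,2)+ 3/4 ok
(4,3)+ 4/4 ok
(4,4)+ 3/3 ok
(4,5)+ 2/2 ok
(5,1)+ 1/2 ok
(5,2)+ 3/3 ok
(5,3)+ 2/2 ok
(5,6)+ 1/1 ok
(5,7)+ 1/1 ok
All meet the threshold, so the configuration is stable.

Yes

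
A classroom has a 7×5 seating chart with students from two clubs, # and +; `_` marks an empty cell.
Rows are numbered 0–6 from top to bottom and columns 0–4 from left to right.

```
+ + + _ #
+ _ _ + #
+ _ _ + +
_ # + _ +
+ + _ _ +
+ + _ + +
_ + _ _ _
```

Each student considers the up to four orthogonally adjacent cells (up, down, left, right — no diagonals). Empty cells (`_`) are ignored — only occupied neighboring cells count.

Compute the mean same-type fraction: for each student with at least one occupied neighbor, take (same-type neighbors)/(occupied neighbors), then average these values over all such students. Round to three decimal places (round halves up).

0.817

Row 0: (0,0)+ 2/2 · (0,1)+ 2/2 · (0,2)+ 1/1 · (0,4)# 1/1
Row 1: (1,0)+ 2/2 · (1,3)+ 1/2 · (1,4)# 1/3
Row 2: (2,0)+ 1/1 · (2,3)+ 2/2 · (2,4)+ 2/3
Row 3: (3,1)# 0/2 · (3,2)+ 0/1 · (3,4)+ 2/2
Row 4: (4,0)+ 2/2 · (4,1)+ 2/3 · (4,4)+ 2/2
Row 5: (5,0)+ 2/2 · (5,1)+ 3/3 · (5,3)+ 1/1 · (5,4)+ 2/2
Row 6: (6,1)+ 1/1
Sum over 21 students: 2/2 + 2/2 + 1/1 + 1/1 + 2/2 + 1/2 + 1/3 + 1/1 + 2/2 + 2/3 + 0/2 + 0/1 + 2/2 + 2/2 + 2/3 + 2/2 + 2/2 + 3/3 + 1/1 + 2/2 + 1/1 = 103/6; mean = 103/6 ÷ 21 = 103/126 = 0.817460… → 0.817.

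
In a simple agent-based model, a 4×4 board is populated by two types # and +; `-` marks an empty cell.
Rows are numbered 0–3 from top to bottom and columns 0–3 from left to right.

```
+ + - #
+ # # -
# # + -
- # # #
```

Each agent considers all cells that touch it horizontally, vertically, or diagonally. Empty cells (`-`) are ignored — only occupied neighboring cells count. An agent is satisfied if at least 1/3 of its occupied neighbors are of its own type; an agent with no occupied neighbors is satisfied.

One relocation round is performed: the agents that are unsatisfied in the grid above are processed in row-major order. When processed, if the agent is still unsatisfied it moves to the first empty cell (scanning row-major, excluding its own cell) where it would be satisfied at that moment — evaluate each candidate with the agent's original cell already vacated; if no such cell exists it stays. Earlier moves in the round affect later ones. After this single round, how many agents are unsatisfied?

Initially unsatisfied (in order): (2,2).
  (2,2): no empty cell satisfies it; stays.
Resulting grid:
+ + - #
+ # # -
# # + -
- # # #
Unsatisfied now: (2,2).

1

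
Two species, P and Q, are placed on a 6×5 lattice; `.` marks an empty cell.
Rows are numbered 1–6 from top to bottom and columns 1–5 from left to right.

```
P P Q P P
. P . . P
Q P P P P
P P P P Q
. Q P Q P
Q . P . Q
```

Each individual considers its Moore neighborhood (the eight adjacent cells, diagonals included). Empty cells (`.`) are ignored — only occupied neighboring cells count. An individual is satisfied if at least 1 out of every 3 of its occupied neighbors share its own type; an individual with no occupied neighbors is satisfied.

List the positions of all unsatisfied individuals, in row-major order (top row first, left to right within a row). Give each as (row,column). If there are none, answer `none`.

(1,1)P 2/2 ✓
(1,2)P 2/3 ✓
(1,3)Q 0/3 ✗
(1,4)P 2/3 ✓
(1,5)P 2/2 ✓
(2,2)P 4/6 ✓
(2,5)P 4/4 ✓
(3,1)Q 0/4 ✗
(3,2)P 5/6 ✓
(3,3)P 6/6 ✓
(3,4)P 5/6 ✓
(3,5)P 3/4 ✓
(4,1)P 2/4 ✓
(4,2)P 5/7 ✓
(4,3)P 6/8 ✓
(4,4)P 6/8 ✓
(4,5)Q 1/5 ✗
(5,2)Q 1/6 ✗
(5,3)P 4/6 ✓
(5,4)Q 2/7 ✗
(5,5)P 1/4 ✗
(6,1)Q 1/1 ✓
(6,3)P 1/3 ✓
(6,5)Q 1/2 ✓

(1,3), (3,1), (4,5), (5,2), (5,4), (5,5)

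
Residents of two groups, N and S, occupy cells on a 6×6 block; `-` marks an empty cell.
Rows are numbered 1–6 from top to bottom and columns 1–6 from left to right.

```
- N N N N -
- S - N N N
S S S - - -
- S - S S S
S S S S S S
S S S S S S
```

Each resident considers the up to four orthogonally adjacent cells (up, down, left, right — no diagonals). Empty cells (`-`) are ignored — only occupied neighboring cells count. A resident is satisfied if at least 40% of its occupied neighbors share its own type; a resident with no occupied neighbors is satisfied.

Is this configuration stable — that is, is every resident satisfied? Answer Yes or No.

Yes

Row 1: (1,2)N 1/2 satisfied · (1,3)N 2/2 satisfied · (1,4)N 3/3 satisfied · (1,5)N 2/2 satisfied
Row 2: (2,2)S 1/2 satisfied · (2,4)N 2/2 satisfied · (2,5)N 3/3 satisfied · (2,6)N 1/1 satisfied
Row 3: (3,1)S 1/1 satisfied · (3,2)S 4/4 satisfied · (3,3)S 1/1 satisfied
Row 4: (4,2)S 2/2 satisfied · (4,4)S 2/2 satisfied · (4,5)S 3/3 satisfied · (4,6)S 2/2 satisfied
Row 5: (5,1)S 2/2 satisfied · (5,2)S 4/4 satisfied · (5,3)S 3/3 satisfied · (5,4)S 4/4 satisfied · (5,5)S 4/4 satisfied · (5,6)S 3/3 satisfied
Row 6: (6,1)S 2/2 satisfied · (6,2)S 3/3 satisfied · (6,3)S 3/3 satisfied · (6,4)S 3/3 satisfied · (6,5)S 3/3 satisfied · (6,6)S 2/2 satisfied
All meet the threshold, so the configuration is stable.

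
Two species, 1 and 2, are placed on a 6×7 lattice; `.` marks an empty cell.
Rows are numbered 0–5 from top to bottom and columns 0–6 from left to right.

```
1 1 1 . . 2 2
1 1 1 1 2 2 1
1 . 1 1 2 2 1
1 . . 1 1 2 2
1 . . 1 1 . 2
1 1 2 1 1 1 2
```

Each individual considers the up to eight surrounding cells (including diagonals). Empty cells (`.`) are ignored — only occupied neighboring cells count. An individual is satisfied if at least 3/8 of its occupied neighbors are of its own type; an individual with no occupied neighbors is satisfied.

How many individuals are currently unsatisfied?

Row 0: (0,0)1 3/3 ✓ · (0,1)1 5/5 ✓ · (0,2)1 4/4 ✓ · (0,5)2 3/4 ✓ · (0,6)2 2/3 ✓
Row 1: (1,0)1 4/4 ✓ · (1,1)1 7/7 ✓ · (1,2)1 6/6 ✓ · (1,3)1 4/6 ✓ · (1,4)2 4/6 ✓ · (1,5)2 5/7 ✓ · (1,6)1 1/5 ✗
Row 2: (2,0)1 3/3 ✓ · (2,2)1 5/5 ✓ · (2,3)1 5/7 ✓ · (2,4)2 4/8 ✓ · (2,5)2 5/8 ✓ · (2,6)1 1/5 ✗
Row 3: (3,0)1 2/2 ✓ · (3,3)1 5/6 ✓ · (3,4)1 4/7 ✓ · (3,5)2 4/7 ✓ · (3,6)2 3/4 ✓
Row 4: (4,0)1 3/3 ✓ · (4,3)1 5/6 ✓ · (4,4)1 6/7 ✓ · (4,6)2 3/4 ✓
Row 5: (5,0)1 2/2 ✓ · (5,1)1 2/3 ✓ · (5,2)2 0/3 ✗ · (5,3)1 3/4 ✓ · (5,4)1 4/4 ✓ · (5,5)1 2/4 ✓ · (5,6)2 1/2 ✓
Unsatisfied: (1,6), (2,6), (5,2) — 3 in total.

3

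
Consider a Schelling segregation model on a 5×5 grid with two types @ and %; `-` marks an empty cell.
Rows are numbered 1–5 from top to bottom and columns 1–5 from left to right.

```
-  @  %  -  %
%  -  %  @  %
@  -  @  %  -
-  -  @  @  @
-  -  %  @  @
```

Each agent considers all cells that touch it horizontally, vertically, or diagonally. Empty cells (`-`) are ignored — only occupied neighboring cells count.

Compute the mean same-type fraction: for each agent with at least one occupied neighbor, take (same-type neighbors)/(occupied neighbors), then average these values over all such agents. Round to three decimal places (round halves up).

0.426

Row 1: (1,2)@ 0/3 · (1,3)% 1/3 · (1,5)% 1/2
Row 2: (2,1)% 0/2 · (2,3)% 2/5 · (2,4)@ 1/6 · (2,5)% 2/3
Row 3: (3,1)@ 0/1 · (3,3)@ 3/5 · (3,4)% 2/7
Row 4: (4,3)@ 3/5 · (4,4)@ 5/7 · (4,5)@ 3/4
Row 5: (5,3)% 0/3 · (5,4)@ 4/5 · (5,5)@ 3/3
Sum over 16 agents: 0/3 + 1/3 + 1/2 + 0/2 + 2/5 + 1/6 + 2/3 + 0/1 + 3/5 + 2/7 + 3/5 + 5/7 + 3/4 + 0/3 + 4/5 + 3/3 = 409/60; mean = 409/60 ÷ 16 = 409/960 = 0.426041… → 0.426.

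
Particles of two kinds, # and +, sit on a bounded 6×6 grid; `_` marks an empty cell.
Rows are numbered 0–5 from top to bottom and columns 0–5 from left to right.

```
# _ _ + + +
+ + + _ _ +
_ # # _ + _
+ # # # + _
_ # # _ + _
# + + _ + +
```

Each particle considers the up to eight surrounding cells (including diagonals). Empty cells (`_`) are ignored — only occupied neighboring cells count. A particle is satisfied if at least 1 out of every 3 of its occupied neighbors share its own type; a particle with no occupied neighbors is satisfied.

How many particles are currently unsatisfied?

3

(0,0)# 0/2 ✗
(0,3)+ 2/2 ✓
(0,4)+ 3/3 ✓
(0,5)+ 2/2 ✓
(1,0)+ 1/3 ✓
(1,1)+ 2/5 ✓
(1,2)+ 2/4 ✓
(1,5)+ 3/3 ✓
(2,1)# 3/7 ✓
(2,2)# 4/6 ✓
(2,4)+ 2/3 ✓
(3,0)+ 0/3 ✗
(3,1)# 5/6 ✓
(3,2)# 6/6 ✓
(3,3)# 3/6 ✓
(3,4)+ 2/3 ✓
(4,1)# 4/7 ✓
(4,2)# 4/6 ✓
(4,4)+ 3/4 ✓
(5,0)# 1/2 ✓
(5,1)+ 1/4 ✗
(5,2)+ 1/3 ✓
(5,4)+ 2/2 ✓
(5,5)+ 2/2 ✓
Unsatisfied: (0,0), (3,0), (5,1) — 3 in total.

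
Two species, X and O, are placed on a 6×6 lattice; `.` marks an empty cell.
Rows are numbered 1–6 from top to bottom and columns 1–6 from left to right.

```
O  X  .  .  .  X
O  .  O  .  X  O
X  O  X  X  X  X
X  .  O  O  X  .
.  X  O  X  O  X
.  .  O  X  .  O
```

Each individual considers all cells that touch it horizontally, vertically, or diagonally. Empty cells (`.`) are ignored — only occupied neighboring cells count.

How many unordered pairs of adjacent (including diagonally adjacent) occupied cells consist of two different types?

Scan each occupied cell's neighbors to the right and below (and the two forward diagonals) so each pair is counted once.
From row 1: 4 unlike of 6 pairs (running 4/6).
From row 2: 6 unlike of 11 pairs (running 10/17).
From row 3: 8 unlike of 16 pairs (running 18/33).
From row 4: 5 unlike of 12 pairs (running 23/45).
From row 5: 9 unlike of 12 pairs (running 32/57).
From row 6: 1 unlike of 1 pairs (running 33/58).
Total adjacent occupied pairs: 58; unlike-type pairs: 33.

33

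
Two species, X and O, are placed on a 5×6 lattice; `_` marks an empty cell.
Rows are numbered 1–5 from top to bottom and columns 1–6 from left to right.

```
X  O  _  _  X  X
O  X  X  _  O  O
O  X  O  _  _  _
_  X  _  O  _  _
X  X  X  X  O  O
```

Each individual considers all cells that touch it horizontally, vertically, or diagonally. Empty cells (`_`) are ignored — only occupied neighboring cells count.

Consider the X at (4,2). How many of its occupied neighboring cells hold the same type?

4

Occupied neighbors of (4,2): (3,1)=O, (3,2)=X, (3,3)=O, (5,1)=X, (5,2)=X, (5,3)=X.
Same type (X): 4 of 6.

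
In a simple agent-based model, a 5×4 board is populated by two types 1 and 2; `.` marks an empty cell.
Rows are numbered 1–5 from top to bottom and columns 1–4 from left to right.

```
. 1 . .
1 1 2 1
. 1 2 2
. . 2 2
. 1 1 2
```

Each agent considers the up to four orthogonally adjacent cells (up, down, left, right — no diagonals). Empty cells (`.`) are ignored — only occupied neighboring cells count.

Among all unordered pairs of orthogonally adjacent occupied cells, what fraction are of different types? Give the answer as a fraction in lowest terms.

Scan each occupied cell's neighbors to the right and below so each pair is counted once.
From row 1: 0 unlike of 1 pairs (running 0/1).
From row 2: 3 unlike of 6 pairs (running 3/7).
From row 3: 1 unlike of 4 pairs (running 4/11).
From row 4: 1 unlike of 3 pairs (running 5/14).
From row 5: 1 unlike of 2 pairs (running 6/16).
Total adjacent occupied pairs: 16; unlike-type pairs: 6.
6/16 reduces to 3/8.

3/8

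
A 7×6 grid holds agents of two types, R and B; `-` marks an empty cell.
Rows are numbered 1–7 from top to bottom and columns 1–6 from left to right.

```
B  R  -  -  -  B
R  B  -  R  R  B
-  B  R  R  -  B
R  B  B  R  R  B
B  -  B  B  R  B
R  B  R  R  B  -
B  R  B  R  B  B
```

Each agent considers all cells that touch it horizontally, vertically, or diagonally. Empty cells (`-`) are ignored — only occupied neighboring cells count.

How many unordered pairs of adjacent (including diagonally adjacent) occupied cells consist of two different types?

Scan each occupied cell's neighbors to the right and below (and the two forward diagonals) so each pair is counted once.
Row 1: B(1,1)–R(1,2)≠ B(1,1)–R(2,1)≠ B(1,1)–B(2,2)= R(1,2)–B(2,2)≠ R(1,2)–R(2,1)= B(1,6)–B(2,6)= B(1,6)–R(2,5)≠  → 4/7 unlike.
Row 2: R(2,1)–B(2,2)≠ R(2,1)–B(3,2)≠ B(2,2)–B(3,2)= B(2,2)–R(3,3)≠ R(2,4)–R(2,5)= R(2,4)–R(3,4)= R(2,4)–R(3,3)= R(2,5)–B(2,6)≠ R(2,5)–B(3,6)≠ R(2,5)–R(3,4)= B(2,6)–B(3,6)=  → 5/11 unlike.
Row 3: B(3,2)–R(3,3)≠ B(3,2)–B(4,2)= B(3,2)–B(4,3)= B(3,2)–R(4,1)≠ R(3,3)–R(3,4)= R(3,3)–B(4,3)≠ R(3,3)–R(4,4)= R(3,3)–B(4,2)≠ R(3,4)–R(4,4)= R(3,4)–R(4,5)= R(3,4)–B(4,3)≠ B(3,6)–B(4,6)= B(3,6)–R(4,5)≠  → 6/13 unlike.
Row 4: R(4,1)–B(4,2)≠ R(4,1)–B(5,1)≠ B(4,2)–B(4,3)= B(4,2)–B(5,3)= B(4,2)–B(5,1)= B(4,3)–R(4,4)≠ B(4,3)–B(5,3)= B(4,3)–B(5,4)= R(4,4)–R(4,5)= R(4,4)–B(5,4)≠ R(4,4)–R(5,5)= R(4,4)–B(5,3)≠ R(4,5)–B(4,6)≠ R(4,5)–R(5,5)= R(4,5)–B(5,6)≠ R(4,5)–B(5,4)≠ B(4,6)–B(5,6)= B(4,6)–R(5,5)≠  → 9/18 unlike.
Row 5: B(5,1)–R(6,1)≠ B(5,1)–B(6,2)= B(5,3)–B(5,4)= B(5,3)–R(6,3)≠ B(5,3)–R(6,4)≠ B(5,3)–B(6,2)= B(5,4)–R(5,5)≠ B(5,4)–R(6,4)≠ B(5,4)–B(6,5)= B(5,4)–R(6,3)≠ R(5,5)–B(5,6)≠ R(5,5)–B(6,5)≠ R(5,5)–R(6,4)= B(5,6)–B(6,5)=  → 8/14 unlike.
Row 6: R(6,1)–B(6,2)≠ R(6,1)–B(7,1)≠ R(6,1)–R(7,2)= B(6,2)–R(6,3)≠ B(6,2)–R(7,2)≠ B(6,2)–B(7,3)= B(6,2)–B(7,1)= R(6,3)–R(6,4)= R(6,3)–B(7,3)≠ R(6,3)–R(7,4)= R(6,3)–R(7,2)= R(6,4)–B(6,5)≠ R(6,4)–R(7,4)= R(6,4)–B(7,5)≠ R(6,4)–B(7,3)≠ B(6,5)–B(7,5)= B(6,5)–B(7,6)= B(6,5)–R(7,4)≠  → 9/18 unlike.
Row 7: B(7,1)–R(7,2)≠ R(7,2)–B(7,3)≠ B(7,3)–R(7,4)≠ R(7,4)–B(7,5)≠ B(7,5)–B(7,6)=  → 4/5 unlike.
Total adjacent occupied pairs: 86; unlike-type pairs: 45.

45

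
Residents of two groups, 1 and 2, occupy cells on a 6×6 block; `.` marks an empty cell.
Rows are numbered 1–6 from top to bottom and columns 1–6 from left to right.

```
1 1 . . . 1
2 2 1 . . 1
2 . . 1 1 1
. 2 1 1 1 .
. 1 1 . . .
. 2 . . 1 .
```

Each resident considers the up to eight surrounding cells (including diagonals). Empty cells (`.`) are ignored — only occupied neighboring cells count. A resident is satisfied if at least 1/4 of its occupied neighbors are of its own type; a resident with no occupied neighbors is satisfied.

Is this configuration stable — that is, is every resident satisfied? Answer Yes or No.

Row 1: (1,1)1 1/3 satisfied · (1,2)1 2/4 satisfied · (1,6)1 1/1 satisfied
Row 2: (2,1)2 2/4 satisfied · (2,2)2 2/5 satisfied · (2,3)1 2/3 satisfied · (2,6)1 3/3 satisfied
Row 3: (3,1)2 3/3 satisfied · (3,4)1 5/5 satisfied · (3,5)1 5/5 satisfied · (3,6)1 3/3 satisfied
Row 4: (4,2)2 1/4 satisfied · (4,3)1 4/5 satisfied · (4,4)1 5/5 satisfied · (4,5)1 4/4 satisfied
Row 5: (5,2)1 2/4 satisfied · (5,3)1 3/5 satisfied
Row 6: (6,2)2 0/2 not · (6,5)1 0/0 satisfied
For instance (6,2) has only 0/2 same-type neighbors, below 1/4.

No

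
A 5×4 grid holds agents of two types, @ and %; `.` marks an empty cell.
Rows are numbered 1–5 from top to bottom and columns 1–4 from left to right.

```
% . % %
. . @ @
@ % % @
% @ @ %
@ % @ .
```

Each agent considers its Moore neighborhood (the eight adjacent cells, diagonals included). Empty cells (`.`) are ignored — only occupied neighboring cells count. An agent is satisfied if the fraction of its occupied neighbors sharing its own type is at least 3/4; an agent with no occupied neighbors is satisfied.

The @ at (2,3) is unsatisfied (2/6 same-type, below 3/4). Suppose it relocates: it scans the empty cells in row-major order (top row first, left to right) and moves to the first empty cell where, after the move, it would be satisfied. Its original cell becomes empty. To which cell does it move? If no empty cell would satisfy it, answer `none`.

none

Vacating (2,3). Empty cells in order:
  (1,2): 0/2 same-type → still unsatisfied.
  (2,1): 1/3 same-type → still unsatisfied.
  (2,2): 1/5 same-type → still unsatisfied.
  (5,4): 2/3 same-type → still unsatisfied.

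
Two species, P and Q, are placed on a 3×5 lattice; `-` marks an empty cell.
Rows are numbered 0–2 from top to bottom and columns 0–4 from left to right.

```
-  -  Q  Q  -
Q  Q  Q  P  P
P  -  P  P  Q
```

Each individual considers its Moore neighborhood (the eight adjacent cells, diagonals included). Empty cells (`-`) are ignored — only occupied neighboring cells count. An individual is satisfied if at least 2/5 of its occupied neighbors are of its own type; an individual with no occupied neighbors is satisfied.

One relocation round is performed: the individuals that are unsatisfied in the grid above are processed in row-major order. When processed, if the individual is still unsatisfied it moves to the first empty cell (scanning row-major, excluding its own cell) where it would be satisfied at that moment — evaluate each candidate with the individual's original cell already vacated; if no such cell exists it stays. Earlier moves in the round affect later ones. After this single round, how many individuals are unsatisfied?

0

Initially unsatisfied (in order): (2,0), (2,4).
  (2,0) → (0,4).
  (2,4) → (0,0).
Resulting grid:
Q - Q Q P
Q Q Q P P
- - P P -
All satisfied now.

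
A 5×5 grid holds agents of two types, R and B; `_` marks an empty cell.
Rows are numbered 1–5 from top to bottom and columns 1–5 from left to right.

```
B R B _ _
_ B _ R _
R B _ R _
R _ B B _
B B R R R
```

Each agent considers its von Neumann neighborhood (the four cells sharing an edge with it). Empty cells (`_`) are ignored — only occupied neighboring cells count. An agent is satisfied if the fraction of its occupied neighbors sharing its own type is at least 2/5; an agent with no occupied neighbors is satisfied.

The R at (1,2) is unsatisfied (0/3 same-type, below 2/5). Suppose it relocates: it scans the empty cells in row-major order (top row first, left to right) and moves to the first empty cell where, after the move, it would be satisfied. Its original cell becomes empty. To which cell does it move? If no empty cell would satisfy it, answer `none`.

Vacating (1,2). Empty cells in order:
  (1,4): 1/2 same-type → satisfied — stop here.

(1,4)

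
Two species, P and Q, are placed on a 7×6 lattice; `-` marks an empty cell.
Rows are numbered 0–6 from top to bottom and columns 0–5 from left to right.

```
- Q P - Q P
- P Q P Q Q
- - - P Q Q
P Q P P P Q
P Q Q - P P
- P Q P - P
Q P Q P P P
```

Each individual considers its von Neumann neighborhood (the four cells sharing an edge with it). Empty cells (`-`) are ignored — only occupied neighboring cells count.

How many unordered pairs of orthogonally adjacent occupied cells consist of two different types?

Scan each occupied cell's neighbors to the right and below so each pair is counted once.
From row 0: 5 unlike of 6 pairs (running 5/6).
From row 1: 3 unlike of 7 pairs (running 8/13).
From row 2: 2 unlike of 5 pairs (running 10/18).
From row 3: 5 unlike of 10 pairs (running 15/28).
From row 4: 2 unlike of 6 pairs (running 17/34).
From row 5: 2 unlike of 6 pairs (running 19/40).
From row 6: 3 unlike of 5 pairs (running 22/45).
Total adjacent occupied pairs: 45; unlike-type pairs: 22.

22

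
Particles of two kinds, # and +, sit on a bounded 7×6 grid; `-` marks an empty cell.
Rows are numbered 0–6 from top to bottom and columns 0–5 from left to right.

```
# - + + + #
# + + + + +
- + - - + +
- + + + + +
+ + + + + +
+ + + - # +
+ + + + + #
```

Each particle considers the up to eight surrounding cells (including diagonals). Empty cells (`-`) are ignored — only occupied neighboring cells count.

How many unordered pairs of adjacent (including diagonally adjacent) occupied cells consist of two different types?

Scan each occupied cell's neighbors to the right and below (and the two forward diagonals) so each pair is counted once.
Row 0: #(0,0)–#(1,0)= #(0,0)–+(1,1)≠ +(0,2)–+(0,3)= +(0,2)–+(1,2)= +(0,2)–+(1,3)= +(0,2)–+(1,1)= +(0,3)–+(0,4)= +(0,3)–+(1,3)= +(0,3)–+(1,4)= +(0,3)–+(1,2)= +(0,4)–#(0,5)≠ +(0,4)–+(1,4)= +(0,4)–+(1,5)= +(0,4)–+(1,3)= #(0,5)–+(1,5)≠ #(0,5)–+(1,4)≠  → 4/16 unlike.
Row 1: #(1,0)–+(1,1)≠ #(1,0)–+(2,1)≠ +(1,1)–+(1,2)= +(1,1)–+(2,1)= +(1,2)–+(1,3)= +(1,2)–+(2,1)= +(1,3)–+(1,4)= +(1,3)–+(2,4)= +(1,4)–+(1,5)= +(1,4)–+(2,4)= +(1,4)–+(2,5)= +(1,5)–+(2,5)= +(1,5)–+(2,4)=  → 2/13 unlike.
Row 2: +(2,1)–+(3,1)= +(2,1)–+(3,2)= +(2,4)–+(2,5)= +(2,4)–+(3,4)= +(2,4)–+(3,5)= +(2,4)–+(3,3)= +(2,5)–+(3,5)= +(2,5)–+(3,4)=  → 0/8 unlike.
Row 3: +(3,1)–+(3,2)= +(3,1)–+(4,1)= +(3,1)–+(4,2)= +(3,1)–+(4,0)= +(3,2)–+(3,3)= +(3,2)–+(4,2)= +(3,2)–+(4,3)= +(3,2)–+(4,1)= +(3,3)–+(3,4)= +(3,3)–+(4,3)= +(3,3)–+(4,4)= +(3,3)–+(4,2)= +(3,4)–+(3,5)= +(3,4)–+(4,4)= +(3,4)–+(4,5)= +(3,4)–+(4,3)= +(3,5)–+(4,5)= +(3,5)–+(4,4)=  → 0/18 unlike.
Row 4: +(4,0)–+(4,1)= +(4,0)–+(5,0)= +(4,0)–+(5,1)= +(4,1)–+(4,2)= +(4,1)–+(5,1)= +(4,1)–+(5,2)= +(4,1)–+(5,0)= +(4,2)–+(4,3)= +(4,2)–+(5,2)= +(4,2)–+(5,1)= +(4,3)–+(4,4)= +(4,3)–#(5,4)≠ +(4,3)–+(5,2)= +(4,4)–+(4,5)= +(4,4)–#(5,4)≠ +(4,4)–+(5,5)= +(4,5)–+(5,5)= +(4,5)–#(5,4)≠  → 3/18 unlike.
Row 5: +(5,0)–+(5,1)= +(5,0)–+(6,0)= +(5,0)–+(6,1)= +(5,1)–+(5,2)= +(5,1)–+(6,1)= +(5,1)–+(6,2)= +(5,1)–+(6,0)= +(5,2)–+(6,2)= +(5,2)–+(6,3)= +(5,2)–+(6,1)= #(5,4)–+(5,5)≠ #(5,4)–+(6,4)≠ #(5,4)–#(6,5)= #(5,4)–+(6,3)≠ +(5,5)–#(6,5)≠ +(5,5)–+(6,4)=  → 4/16 unlike.
Row 6: +(6,0)–+(6,1)= +(6,1)–+(6,2)= +(6,2)–+(6,3)= +(6,3)–+(6,4)= +(6,4)–#(6,5)≠  → 1/5 unlike.
Total adjacent occupied pairs: 94; unlike-type pairs: 14.

14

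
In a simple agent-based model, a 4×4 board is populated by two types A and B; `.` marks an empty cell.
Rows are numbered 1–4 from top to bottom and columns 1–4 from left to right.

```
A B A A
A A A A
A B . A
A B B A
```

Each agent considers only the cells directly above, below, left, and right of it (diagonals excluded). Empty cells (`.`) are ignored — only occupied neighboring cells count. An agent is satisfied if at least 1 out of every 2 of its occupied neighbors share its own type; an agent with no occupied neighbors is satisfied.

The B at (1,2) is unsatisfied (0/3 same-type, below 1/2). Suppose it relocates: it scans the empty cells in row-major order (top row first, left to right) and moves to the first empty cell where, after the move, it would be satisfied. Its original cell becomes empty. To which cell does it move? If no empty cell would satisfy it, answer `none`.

(3,3)

Vacating (1,2). Empty cells in order:
  (3,3): 2/4 same-type → satisfied — stop here.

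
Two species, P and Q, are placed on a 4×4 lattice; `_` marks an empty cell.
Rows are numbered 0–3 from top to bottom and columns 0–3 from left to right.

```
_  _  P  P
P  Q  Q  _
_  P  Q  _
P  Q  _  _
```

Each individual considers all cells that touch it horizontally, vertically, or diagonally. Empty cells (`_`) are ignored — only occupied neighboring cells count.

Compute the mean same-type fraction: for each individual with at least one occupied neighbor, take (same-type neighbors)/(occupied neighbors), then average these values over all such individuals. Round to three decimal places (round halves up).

0.450

(0,2)P 1/3
(0,3)P 1/2
(1,0)P 1/2
(1,1)Q 2/5
(1,2)Q 2/5
(2,1)P 2/6
(2,2)Q 3/4
(3,0)P 1/2
(3,1)Q 1/3
Sum over 9 individuals: 1/3 + 1/2 + 1/2 + 2/5 + 2/5 + 2/6 + 3/4 + 1/2 + 1/3 = 81/20; mean = 81/20 ÷ 9 = 9/20 = 0.45 → 0.450.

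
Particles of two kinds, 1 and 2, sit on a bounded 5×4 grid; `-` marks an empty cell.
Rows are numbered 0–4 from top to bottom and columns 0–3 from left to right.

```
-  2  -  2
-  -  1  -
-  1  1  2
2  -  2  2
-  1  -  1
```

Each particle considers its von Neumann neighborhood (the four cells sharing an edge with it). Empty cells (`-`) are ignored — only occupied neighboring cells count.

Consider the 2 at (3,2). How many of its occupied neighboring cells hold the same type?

Occupied neighbors of (3,2): (2,2)=1, (3,3)=2.
Same type (2): 1 of 2.

1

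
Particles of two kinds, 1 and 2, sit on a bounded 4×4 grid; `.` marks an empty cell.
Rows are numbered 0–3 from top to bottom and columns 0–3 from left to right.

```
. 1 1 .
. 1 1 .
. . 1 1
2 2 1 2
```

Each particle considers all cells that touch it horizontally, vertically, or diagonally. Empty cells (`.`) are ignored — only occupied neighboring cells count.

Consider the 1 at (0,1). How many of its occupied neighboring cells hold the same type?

3

Occupied neighbors of (0,1): (0,2)=1, (1,1)=1, (1,2)=1.
Same type (1): 3 of 3.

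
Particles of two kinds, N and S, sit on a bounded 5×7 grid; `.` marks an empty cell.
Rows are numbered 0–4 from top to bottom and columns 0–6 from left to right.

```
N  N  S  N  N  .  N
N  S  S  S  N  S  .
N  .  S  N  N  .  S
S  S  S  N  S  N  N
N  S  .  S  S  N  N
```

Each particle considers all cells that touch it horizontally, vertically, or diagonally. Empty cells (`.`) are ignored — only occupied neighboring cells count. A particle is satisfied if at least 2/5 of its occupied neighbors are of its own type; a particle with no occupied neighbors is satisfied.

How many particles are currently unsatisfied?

9

Row 0: (0,0)N 2/3 ✓ · (0,1)N 2/5 ✓ · (0,2)S 3/5 ✓ · (0,3)N 2/5 ✓ · (0,4)N 2/4 ✓ · (0,6)N 0/1 ✗
Row 1: (1,0)N 3/4 ✓ · (1,1)S 3/7 ✓ · (1,2)S 4/7 ✓ · (1,3)S 3/8 ✗ · (1,4)N 4/6 ✓ · (1,5)S 1/5 ✗
Row 2: (2,0)N 1/4 ✗ · (2,2)S 5/7 ✓ · (2,3)N 3/8 ✗ · (2,4)N 4/7 ✓ · (2,6)S 1/3 ✗
Row 3: (3,0)S 2/4 ✓ · (3,1)S 4/6 ✓ · (3,2)S 4/6 ✓ · (3,3)N 2/7 ✗ · (3,4)S 2/7 ✗ · (3,5)N 4/7 ✓ · (3,6)N 3/4 ✓
Row 4: (4,0)N 0/3 ✗ · (4,1)S 3/4 ✓ · (4,3)S 3/4 ✓ · (4,4)S 2/5 ✓ · (4,5)N 3/5 ✓ · (4,6)N 3/3 ✓
Unsatisfied: (0,6), (1,3), (1,5), (2,0), (2,3), (2,6), (3,3), (3,4), (4,0) — 9 in total.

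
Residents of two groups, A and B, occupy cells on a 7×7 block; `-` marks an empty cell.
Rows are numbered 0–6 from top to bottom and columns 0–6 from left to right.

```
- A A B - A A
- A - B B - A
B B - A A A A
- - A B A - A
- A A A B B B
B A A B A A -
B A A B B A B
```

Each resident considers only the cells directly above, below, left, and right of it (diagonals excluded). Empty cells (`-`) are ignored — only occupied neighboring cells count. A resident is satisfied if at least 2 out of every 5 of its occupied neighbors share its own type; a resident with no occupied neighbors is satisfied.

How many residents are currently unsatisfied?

Row 0: (0,1)A 2/2 ✓ · (0,2)A 1/2 ✓ · (0,3)B 1/2 ✓ · (0,5)A 1/1 ✓ · (0,6)A 2/2 ✓
Row 1: (1,1)A 1/2 ✓ · (1,3)B 2/3 ✓ · (1,4)B 1/2 ✓ · (1,6)A 2/2 ✓
Row 2: (2,0)B 1/1 ✓ · (2,1)B 1/2 ✓ · (2,3)A 1/3 ✗ · (2,4)A 3/4 ✓ · (2,5)A 2/2 ✓ · (2,6)A 3/3 ✓
Row 3: (3,2)A 1/2 ✓ · (3,3)B 0/4 ✗ · (3,4)A 1/3 ✗ · (3,6)A 1/2 ✓
Row 4: (4,1)A 2/2 ✓ · (4,2)A 4/4 ✓ · (4,3)A 1/4 ✗ · (4,4)B 1/4 ✗ · (4,5)B 2/3 ✓ · (4,6)B 1/2 ✓
Row 5: (5,0)B 1/2 ✓ · (5,1)A 3/4 ✓ · (5,2)A 3/4 ✓ · (5,3)B 1/4 ✗ · (5,4)A 1/4 ✗ · (5,5)A 2/3 ✓
Row 6: (6,0)B 1/2 ✓ · (6,1)A 2/3 ✓ · (6,2)A 2/3 ✓ · (6,3)B 2/3 ✓ · (6,4)B 1/3 ✗ · (6,5)A 1/3 ✗ · (6,6)B 0/1 ✗
Unsatisfied: (2,3), (3,3), (3,4), (4,3), (4,4), (5,3), (5,4), (6,4), (6,5), (6,6) — 10 in total.

10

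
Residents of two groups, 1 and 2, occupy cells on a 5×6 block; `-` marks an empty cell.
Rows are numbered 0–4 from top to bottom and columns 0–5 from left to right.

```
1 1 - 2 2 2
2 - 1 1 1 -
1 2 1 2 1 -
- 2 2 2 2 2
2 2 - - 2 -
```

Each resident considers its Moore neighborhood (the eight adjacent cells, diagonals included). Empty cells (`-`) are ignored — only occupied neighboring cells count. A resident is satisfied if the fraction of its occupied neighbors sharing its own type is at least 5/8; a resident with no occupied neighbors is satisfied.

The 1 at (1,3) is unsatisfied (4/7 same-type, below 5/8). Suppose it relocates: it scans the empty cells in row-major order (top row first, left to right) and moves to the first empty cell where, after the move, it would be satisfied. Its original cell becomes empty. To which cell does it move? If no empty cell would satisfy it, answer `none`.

(0,2)

Vacating (1,3). Empty cells in order:
  (0,2): 2/3 same-type → satisfied — stop here.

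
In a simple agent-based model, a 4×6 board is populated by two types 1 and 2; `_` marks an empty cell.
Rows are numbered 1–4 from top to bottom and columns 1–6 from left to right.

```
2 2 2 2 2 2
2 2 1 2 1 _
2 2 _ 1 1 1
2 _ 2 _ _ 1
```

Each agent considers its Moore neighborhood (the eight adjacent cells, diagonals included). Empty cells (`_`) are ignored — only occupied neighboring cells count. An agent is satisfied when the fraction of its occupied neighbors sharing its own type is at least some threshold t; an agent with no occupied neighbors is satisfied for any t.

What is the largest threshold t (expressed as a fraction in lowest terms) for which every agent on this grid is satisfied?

Row 1: (1,1)2 3/3 · (1,2)2 4/5 · (1,3)2 4/5 · (1,4)2 3/5 · (1,5)2 3/4 · (1,6)2 1/2
Row 2: (2,1)2 5/5 · (2,2)2 6/7 · (2,3)1 1/7 · (2,4)2 3/7 · (2,5)1 3/7
Row 3: (3,1)2 4/4 · (3,2)2 5/6 · (3,4)1 3/5 · (3,5)1 4/5 · (3,6)1 3/3
Row 4: (4,1)2 2/2 · (4,3)2 1/2 · (4,6)1 2/2
The smallest same-type fraction is 1/7 at (2,3), which reduces to 1/7. Any threshold above that leaves this agent unsatisfied.

1/7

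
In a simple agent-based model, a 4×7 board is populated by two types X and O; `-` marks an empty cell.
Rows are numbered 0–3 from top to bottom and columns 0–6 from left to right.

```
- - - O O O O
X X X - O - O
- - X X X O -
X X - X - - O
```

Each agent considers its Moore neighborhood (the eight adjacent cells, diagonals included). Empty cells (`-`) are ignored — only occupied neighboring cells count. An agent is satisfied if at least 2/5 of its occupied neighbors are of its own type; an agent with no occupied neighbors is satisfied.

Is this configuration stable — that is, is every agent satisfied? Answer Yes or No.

Yes

(0,3)O 2/3 ok
(0,4)O 3/3 ok
(0,5)O 4/4 ok
(0,6)O 2/2 ok
(1,0)X 1/1 ok
(1,1)X 3/3 ok
(1,2)X 3/4 ok
(1,4)O 4/6 ok
(1,6)O 3/3 ok
(2,2)X 5/5 ok
(2,3)X 4/5 ok
(2,4)X 2/4 ok
(2,5)O 3/4 ok
(3,0)X 1/1 ok
(3,1)X 2/2 ok
(3,3)X 3/3 ok
(3,6)O 1/1 ok
All meet the threshold, so the configuration is stable.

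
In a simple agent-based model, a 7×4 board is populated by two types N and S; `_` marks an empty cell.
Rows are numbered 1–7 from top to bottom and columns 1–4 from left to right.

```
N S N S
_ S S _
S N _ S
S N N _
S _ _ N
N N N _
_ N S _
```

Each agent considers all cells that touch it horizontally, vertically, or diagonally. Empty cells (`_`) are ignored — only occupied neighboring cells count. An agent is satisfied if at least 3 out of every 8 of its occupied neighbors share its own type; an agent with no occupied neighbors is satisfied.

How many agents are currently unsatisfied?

5

(1,1)N 0/2 not
(1,2)S 2/4 satisfied
(1,3)N 0/4 not
(1,4)S 1/2 satisfied
(2,2)S 3/6 satisfied
(2,3)S 4/6 satisfied
(3,1)S 2/4 satisfied
(3,2)N 2/6 not
(3,4)S 1/2 satisfied
(4,1)S 2/4 satisfied
(4,2)N 2/5 satisfied
(4,3)N 3/4 satisfied
(5,1)S 1/4 not
(5,4)N 2/2 satisfied
(6,1)N 2/3 satisfied
(6,2)N 3/5 satisfied
(6,3)N 3/4 satisfied
(7,2)N 3/4 satisfied
(7,3)S 0/3 not
Unsatisfied: (1,1), (1,3), (3,2), (5,1), (7,3) — 5 in total.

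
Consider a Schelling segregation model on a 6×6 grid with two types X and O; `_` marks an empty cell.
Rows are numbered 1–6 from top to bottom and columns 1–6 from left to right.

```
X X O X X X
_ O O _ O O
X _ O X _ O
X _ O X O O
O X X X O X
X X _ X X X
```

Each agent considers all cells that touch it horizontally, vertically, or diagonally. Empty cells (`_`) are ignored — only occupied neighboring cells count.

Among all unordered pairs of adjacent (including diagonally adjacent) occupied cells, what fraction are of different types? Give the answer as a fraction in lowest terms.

Scan each occupied cell's neighbors to the right and below (and the two forward diagonals) so each pair is counted once.
Row 1: X(1,1)–X(1,2)= X(1,1)–O(2,2)≠ X(1,2)–O(1,3)≠ X(1,2)–O(2,2)≠ X(1,2)–O(2,3)≠ O(1,3)–X(1,4)≠ O(1,3)–O(2,3)= O(1,3)–O(2,2)= X(1,4)–X(1,5)= X(1,4)–O(2,5)≠ X(1,4)–O(2,3)≠ X(1,5)–X(1,6)= X(1,5)–O(2,5)≠ X(1,5)–O(2,6)≠ X(1,6)–O(2,6)≠ X(1,6)–O(2,5)≠  → 11/16 unlike.
Row 2: O(2,2)–O(2,3)= O(2,2)–O(3,3)= O(2,2)–X(3,1)≠ O(2,3)–O(3,3)= O(2,3)–X(3,4)≠ O(2,5)–O(2,6)= O(2,5)–O(3,6)= O(2,5)–X(3,4)≠ O(2,6)–O(3,6)=  → 3/9 unlike.
Row 3: X(3,1)–X(4,1)= O(3,3)–X(3,4)≠ O(3,3)–O(4,3)= O(3,3)–X(4,4)≠ X(3,4)–X(4,4)= X(3,4)–O(4,5)≠ X(3,4)–O(4,3)≠ O(3,6)–O(4,6)= O(3,6)–O(4,5)=  → 4/9 unlike.
Row 4: X(4,1)–O(5,1)≠ X(4,1)–X(5,2)= O(4,3)–X(4,4)≠ O(4,3)–X(5,3)≠ O(4,3)–X(5,4)≠ O(4,3)–X(5,2)≠ X(4,4)–O(4,5)≠ X(4,4)–X(5,4)= X(4,4)–O(5,5)≠ X(4,4)–X(5,3)= O(4,5)–O(4,6)= O(4,5)–O(5,5)= O(4,5)–X(5,6)≠ O(4,5)–X(5,4)≠ O(4,6)–X(5,6)≠ O(4,6)–O(5,5)=  → 10/16 unlike.
Row 5: O(5,1)–X(5,2)≠ O(5,1)–X(6,1)≠ O(5,1)–X(6,2)≠ X(5,2)–X(5,3)= X(5,2)–X(6,2)= X(5,2)–X(6,1)= X(5,3)–X(5,4)= X(5,3)–X(6,4)= X(5,3)–X(6,2)= X(5,4)–O(5,5)≠ X(5,4)–X(6,4)= X(5,4)–X(6,5)= O(5,5)–X(5,6)≠ O(5,5)–X(6,5)≠ O(5,5)–X(6,6)≠ O(5,5)–X(6,4)≠ X(5,6)–X(6,6)= X(5,6)–X(6,5)=  → 8/18 unlike.
Row 6: X(6,1)–X(6,2)= X(6,4)–X(6,5)= X(6,5)–X(6,6)=  → 0/3 unlike.
Total adjacent occupied pairs: 71; unlike-type pairs: 36.
36/71 is already in lowest terms.

36/71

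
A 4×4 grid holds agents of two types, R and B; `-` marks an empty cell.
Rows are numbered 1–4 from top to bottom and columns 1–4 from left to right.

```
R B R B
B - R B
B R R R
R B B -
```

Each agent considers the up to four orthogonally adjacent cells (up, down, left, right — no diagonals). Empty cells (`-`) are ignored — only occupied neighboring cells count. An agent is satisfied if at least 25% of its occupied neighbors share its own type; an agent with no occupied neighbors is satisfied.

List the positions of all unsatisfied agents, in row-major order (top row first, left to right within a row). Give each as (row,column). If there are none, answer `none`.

(1,1), (1,2), (4,1)

Row 1: (1,1)R 0/2 ✗ · (1,2)B 0/2 ✗ · (1,3)R 1/3 ✓ · (1,4)B 1/2 ✓
Row 2: (2,1)B 1/2 ✓ · (2,3)R 2/3 ✓ · (2,4)B 1/3 ✓
Row 3: (3,1)B 1/3 ✓ · (3,2)R 1/3 ✓ · (3,3)R 3/4 ✓ · (3,4)R 1/2 ✓
Row 4: (4,1)R 0/2 ✗ · (4,2)B 1/3 ✓ · (4,3)B 1/2 ✓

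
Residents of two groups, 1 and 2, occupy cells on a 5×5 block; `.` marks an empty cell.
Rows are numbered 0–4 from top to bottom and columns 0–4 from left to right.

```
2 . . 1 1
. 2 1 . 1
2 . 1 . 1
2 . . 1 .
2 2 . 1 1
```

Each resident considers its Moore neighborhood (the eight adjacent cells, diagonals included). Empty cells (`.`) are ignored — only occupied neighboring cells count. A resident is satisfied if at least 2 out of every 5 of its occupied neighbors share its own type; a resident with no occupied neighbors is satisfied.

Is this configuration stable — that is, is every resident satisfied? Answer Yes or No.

Row 0: (0,0)2 1/1 ✓ · (0,3)1 3/3 ✓ · (0,4)1 2/2 ✓
Row 1: (1,1)2 2/4 ✓ · (1,2)1 2/3 ✓ · (1,4)1 3/3 ✓
Row 2: (2,0)2 2/2 ✓ · (2,2)1 2/3 ✓ · (2,4)1 2/2 ✓
Row 3: (3,0)2 3/3 ✓ · (3,3)1 4/4 ✓
Row 4: (4,0)2 2/2 ✓ · (4,1)2 2/2 ✓ · (4,3)1 2/2 ✓ · (4,4)1 2/2 ✓
All meet the threshold, so the configuration is stable.

Yes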